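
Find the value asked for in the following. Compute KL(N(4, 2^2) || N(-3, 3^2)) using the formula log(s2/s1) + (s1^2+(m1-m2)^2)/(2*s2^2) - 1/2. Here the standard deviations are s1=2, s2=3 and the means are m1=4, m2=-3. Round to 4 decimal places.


KL divergence between normal distributions:
KL = log(s2/s1) + (s1^2 + (m1-m2)^2)/(2*s2^2) - 1/2.
log(3/2) = 0.405465.
(2^2 + (4--3)^2)/(2*3^2) = (4 + 49)/18 = 2.944444.
KL = 0.405465 + 2.944444 - 0.5 = 2.8499

2.8499


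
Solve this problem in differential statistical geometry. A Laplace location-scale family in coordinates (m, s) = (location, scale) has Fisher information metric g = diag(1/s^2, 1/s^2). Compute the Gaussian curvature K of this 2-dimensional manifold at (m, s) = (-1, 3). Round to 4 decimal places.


The metric has the form g = (A dm^2 + B ds^2)/s^2 with A = 1, B = 1.
Substitute u = sqrt(A/B)*m: g = B*(du^2 + ds^2)/s^2, i.e. B times the
Poincare upper half-plane metric, which has constant Gaussian curvature -1.
Scaling a 2D metric by a constant c divides the Gaussian curvature by c,
so K = -1/B = -1/(1) = -1.0000 everywhere (the point (m, s) = (-1, 3) is irrelevant:
the curvature is constant).
The requested Gaussian curvature is K = -1.0000.

-1.0000


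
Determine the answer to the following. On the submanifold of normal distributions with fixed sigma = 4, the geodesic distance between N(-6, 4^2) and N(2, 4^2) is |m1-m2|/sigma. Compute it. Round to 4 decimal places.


On the fixed-variance normal subfamily, geodesic distance = |m1-m2|/sigma.
|-6 - 2| = 8.
sigma = 4.
d = 8/4 = 2.0000

2.0000


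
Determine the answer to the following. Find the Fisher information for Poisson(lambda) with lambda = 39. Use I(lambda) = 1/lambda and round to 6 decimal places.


Fisher information for Poisson: I(lambda) = 1/lambda.
lambda = 39.
I(lambda) = 1/39 = 0.025641

0.025641


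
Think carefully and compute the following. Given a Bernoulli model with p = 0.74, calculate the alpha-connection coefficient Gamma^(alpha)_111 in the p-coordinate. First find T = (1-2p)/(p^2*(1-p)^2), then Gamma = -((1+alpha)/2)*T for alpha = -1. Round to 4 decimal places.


Skewness (Amari-Chentsov) tensor: T = (1-2p)/(p^2*(1-p)^2).
p = 0.74, 1-2p = -0.48, p^2 = 0.5476, (1-p)^2 = 0.0676.
T = -0.48/(0.5476 * 0.0676) = -12.966749.
In the p-coordinate, Gamma^(alpha) = Gamma^(0) - (alpha/2)*T with Gamma^(0) = (1/2)*g'(p) = -T/2,
so Gamma^(alpha) = -((1+alpha)/2)*T.
alpha = -1, -(1+alpha)/2 = 0.0.
Gamma = 0.0 * -12.966749 = 0.0000

0.0000


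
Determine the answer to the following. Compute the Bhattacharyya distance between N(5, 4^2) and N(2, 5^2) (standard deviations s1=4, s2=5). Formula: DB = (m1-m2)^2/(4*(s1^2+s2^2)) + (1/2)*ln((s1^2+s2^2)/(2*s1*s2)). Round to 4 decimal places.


Bhattacharyya distance between two Gaussians:
DB = (m1-m2)^2/(4*(s1^2+s2^2)) + (1/2)*ln((s1^2+s2^2)/(2*s1*s2)).
(m1-m2)^2 = (3)^2 = 9.
s1^2+s2^2 = 16 + 25 = 41.
term1 = 9/164 = 0.054878.
term2 = 0.5*ln(41/40.0) = 0.012346.
DB = 0.054878 + 0.012346 = 0.0672

0.0672


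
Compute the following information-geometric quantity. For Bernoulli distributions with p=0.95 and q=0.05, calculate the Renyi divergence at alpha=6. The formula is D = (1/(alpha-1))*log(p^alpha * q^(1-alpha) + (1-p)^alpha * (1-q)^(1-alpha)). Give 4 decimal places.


Renyi divergence of order alpha between Bernoulli distributions:
D = (1/(alpha-1))*log(p^alpha * q^(1-alpha) + (1-p)^alpha * (1-q)^(1-alpha)).
alpha = 6, p = 0.95, q = 0.05.
p^alpha * q^(1-alpha) = 0.95^6 * 0.05^-5 = 2352294.05.
(1-p)^alpha * (1-q)^(1-alpha) = 0.05^6 * 0.95^-5 = 0.0.
sum = 2352294.05 + 0.0 = 2352294.05.
D = (1/5)*log(2352294.05) = 2.9342

2.9342


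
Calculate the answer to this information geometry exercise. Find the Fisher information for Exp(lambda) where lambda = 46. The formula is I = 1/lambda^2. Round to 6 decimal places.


Fisher information for exponential: I(lambda) = 1/lambda^2.
lambda = 46, lambda^2 = 2116.
I = 1/2116 = 0.000473

0.000473


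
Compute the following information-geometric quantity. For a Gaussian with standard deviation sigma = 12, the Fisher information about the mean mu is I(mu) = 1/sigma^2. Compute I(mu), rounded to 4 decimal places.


The Fisher information for the mean of a normal distribution is I(mu) = 1/sigma^2.
sigma = 12, so sigma^2 = 144.
I(mu) = 1/144 = 0.0069

0.0069


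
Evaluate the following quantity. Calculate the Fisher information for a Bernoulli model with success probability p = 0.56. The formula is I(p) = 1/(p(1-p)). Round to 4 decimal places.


For Bernoulli(p), Fisher information is I(p) = 1/(p*(1-p)).
p = 0.56, 1-p = 0.44.
p*(1-p) = 0.2464.
I(p) = 1/0.2464 = 4.0584

4.0584


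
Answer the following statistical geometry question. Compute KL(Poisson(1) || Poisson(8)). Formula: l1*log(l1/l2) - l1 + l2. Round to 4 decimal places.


KL divergence for Poisson:
KL = l1*log(l1/l2) - l1 + l2.
l1 = 1, l2 = 8.
log(1/8) = -2.079442.
l1*log(l1/l2) = 1 * -2.079442 = -2.079442.
KL = -2.079442 - 1 + 8 = 4.9206

4.9206


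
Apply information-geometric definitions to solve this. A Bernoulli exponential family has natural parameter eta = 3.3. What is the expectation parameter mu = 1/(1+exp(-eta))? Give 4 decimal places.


Dual coordinate (expectation parameter) for Bernoulli:
mu = 1/(1+exp(-eta)).
eta = 3.3.
exp(-eta) = exp(-3.3) = 0.036883.
mu = 1/(1+0.036883) = 0.9644

0.9644


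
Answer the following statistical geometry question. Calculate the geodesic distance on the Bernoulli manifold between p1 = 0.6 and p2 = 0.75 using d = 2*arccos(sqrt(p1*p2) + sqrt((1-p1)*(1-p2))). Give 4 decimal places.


Geodesic distance on Bernoulli manifold:
d(p1,p2) = 2*arccos(sqrt(p1*p2) + sqrt((1-p1)*(1-p2))).
sqrt(p1*p2) = sqrt(0.6*0.75) = 0.67082.
sqrt((1-p1)*(1-p2)) = sqrt(0.4*0.25) = 0.316228.
arg = 0.67082 + 0.316228 = 0.987048.
d = 2*arccos(0.987048) = 0.3222

0.3222


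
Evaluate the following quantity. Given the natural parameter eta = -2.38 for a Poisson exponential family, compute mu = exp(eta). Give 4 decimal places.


Expectation parameter for Poisson exponential family:
mu = exp(eta).
eta = -2.38.
mu = exp(-2.38) = 0.0926

0.0926


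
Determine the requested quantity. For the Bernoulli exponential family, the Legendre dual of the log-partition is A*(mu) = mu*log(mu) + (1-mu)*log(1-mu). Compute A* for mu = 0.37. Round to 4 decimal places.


Legendre transform for Bernoulli:
A*(mu) = mu*log(mu) + (1-mu)*log(1-mu).
mu = 0.37, 1-mu = 0.63.
mu*log(mu) = 0.37*log(0.37) = -0.367873.
(1-mu)*log(1-mu) = 0.63*log(0.63) = -0.291082.
A* = -0.367873 + -0.291082 = -0.6590

-0.6590


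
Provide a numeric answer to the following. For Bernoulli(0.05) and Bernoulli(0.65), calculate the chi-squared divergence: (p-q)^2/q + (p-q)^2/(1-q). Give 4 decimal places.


Chi-squared divergence between Bernoulli distributions:
chi^2 = (p-q)^2/q + (p-q)^2/(1-q).
p = 0.05, q = 0.65, p-q = -0.6.
(p-q)^2 = 0.36.
term1 = 0.36/0.65 = 0.553846.
term2 = 0.36/0.35 = 1.028571.
chi^2 = 0.553846 + 1.028571 = 1.5824

1.5824


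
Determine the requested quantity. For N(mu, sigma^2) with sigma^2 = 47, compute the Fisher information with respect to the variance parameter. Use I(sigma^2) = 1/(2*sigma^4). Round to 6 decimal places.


Fisher information for variance: I(sigma^2) = 1/(2*sigma^4).
sigma^2 = 47, so sigma^4 = 2209.
I = 1/(2*2209) = 1/4418 = 0.000226

0.000226


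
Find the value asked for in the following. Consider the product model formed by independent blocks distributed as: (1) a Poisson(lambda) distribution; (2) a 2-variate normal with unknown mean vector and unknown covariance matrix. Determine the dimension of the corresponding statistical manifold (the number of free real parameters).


The dimension of a statistical manifold equals the number of free
(independent) real parameters of the model. For a product of independent
blocks the parameter counts add.
- Poisson (lambda): 1.
- 2-variate normal: 2 (mean) + 2*3/2 = 3 (symmetric covariance) = 5.
Total = 1 + 5 = 6.
Dimension = 6

6


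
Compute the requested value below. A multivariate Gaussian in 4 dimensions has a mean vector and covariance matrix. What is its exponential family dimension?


Exponential family dimension calculation:
For 4-dim MVN: mean has 4 params, covariance has 4*5/2 = 10 unique entries.
Total dim = 4 + 10 = 14.

14


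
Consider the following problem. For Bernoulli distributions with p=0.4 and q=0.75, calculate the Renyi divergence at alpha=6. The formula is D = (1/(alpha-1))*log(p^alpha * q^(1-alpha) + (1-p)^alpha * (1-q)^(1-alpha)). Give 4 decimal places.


Renyi divergence of order alpha between Bernoulli distributions:
D = (1/(alpha-1))*log(p^alpha * q^(1-alpha) + (1-p)^alpha * (1-q)^(1-alpha)).
alpha = 6, p = 0.4, q = 0.75.
p^alpha * q^(1-alpha) = 0.4^6 * 0.75^-5 = 0.017261.
(1-p)^alpha * (1-q)^(1-alpha) = 0.6^6 * 0.25^-5 = 47.775744.
sum = 0.017261 + 47.775744 = 47.793005.
D = (1/5)*log(47.793005) = 0.7734

0.7734


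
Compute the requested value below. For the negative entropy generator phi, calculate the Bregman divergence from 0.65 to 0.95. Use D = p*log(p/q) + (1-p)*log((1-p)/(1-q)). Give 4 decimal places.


Bregman divergence with negative entropy generator:
D = p*log(p/q) + (1-p)*log((1-p)/(1-q)).
p = 0.65, q = 0.95.
p*log(p/q) = 0.65*log(0.65/0.95) = -0.246668.
(1-p)*log((1-p)/(1-q)) = 0.35*log(0.35/0.05) = 0.681069.
D = -0.246668 + 0.681069 = 0.4344

0.4344


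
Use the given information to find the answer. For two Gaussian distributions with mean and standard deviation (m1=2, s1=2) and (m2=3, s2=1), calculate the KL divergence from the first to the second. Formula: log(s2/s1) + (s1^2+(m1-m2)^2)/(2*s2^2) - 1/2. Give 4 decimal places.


KL divergence between normal distributions:
KL = log(s2/s1) + (s1^2 + (m1-m2)^2)/(2*s2^2) - 1/2.
log(1/2) = -0.693147.
(2^2 + (2-3)^2)/(2*1^2) = (4 + 1)/2 = 2.5.
KL = -0.693147 + 2.5 - 0.5 = 1.3069

1.3069


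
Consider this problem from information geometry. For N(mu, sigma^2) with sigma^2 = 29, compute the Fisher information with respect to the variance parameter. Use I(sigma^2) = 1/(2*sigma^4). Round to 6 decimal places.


Fisher information for variance: I(sigma^2) = 1/(2*sigma^4).
sigma^2 = 29, so sigma^4 = 841.
I = 1/(2*841) = 1/1682 = 0.000595

0.000595


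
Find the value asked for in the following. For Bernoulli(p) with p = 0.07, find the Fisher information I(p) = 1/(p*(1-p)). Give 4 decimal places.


For Bernoulli(p), Fisher information is I(p) = 1/(p*(1-p)).
p = 0.07, 1-p = 0.93.
p*(1-p) = 0.0651.
I(p) = 1/0.0651 = 15.3610

15.3610


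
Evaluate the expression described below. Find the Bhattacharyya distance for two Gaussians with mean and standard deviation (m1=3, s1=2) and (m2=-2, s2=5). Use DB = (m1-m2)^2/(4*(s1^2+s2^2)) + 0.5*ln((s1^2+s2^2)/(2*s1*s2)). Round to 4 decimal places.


Bhattacharyya distance between two Gaussians:
DB = (m1-m2)^2/(4*(s1^2+s2^2)) + (1/2)*ln((s1^2+s2^2)/(2*s1*s2)).
(m1-m2)^2 = (5)^2 = 25.
s1^2+s2^2 = 4 + 25 = 29.
term1 = 25/116 = 0.215517.
term2 = 0.5*ln(29/20.0) = 0.185782.
DB = 0.215517 + 0.185782 = 0.4013

0.4013


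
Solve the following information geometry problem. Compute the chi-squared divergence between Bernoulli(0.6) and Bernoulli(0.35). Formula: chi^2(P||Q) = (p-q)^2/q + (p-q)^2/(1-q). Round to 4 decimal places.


Chi-squared divergence between Bernoulli distributions:
chi^2 = (p-q)^2/q + (p-q)^2/(1-q).
p = 0.6, q = 0.35, p-q = 0.25.
(p-q)^2 = 0.0625.
term1 = 0.0625/0.35 = 0.178571.
term2 = 0.0625/0.65 = 0.096154.
chi^2 = 0.178571 + 0.096154 = 0.2747

0.2747


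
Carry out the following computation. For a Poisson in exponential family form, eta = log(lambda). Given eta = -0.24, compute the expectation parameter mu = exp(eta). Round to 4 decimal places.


Expectation parameter for Poisson exponential family:
mu = exp(eta).
eta = -0.24.
mu = exp(-0.24) = 0.7866

0.7866


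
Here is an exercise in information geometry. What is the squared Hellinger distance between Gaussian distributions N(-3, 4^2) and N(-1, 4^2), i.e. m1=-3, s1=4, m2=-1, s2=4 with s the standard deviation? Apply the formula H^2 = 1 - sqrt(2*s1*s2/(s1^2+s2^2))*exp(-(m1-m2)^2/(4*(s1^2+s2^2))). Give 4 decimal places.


Squared Hellinger distance for Gaussians:
H^2 = 1 - sqrt(2*s1*s2/(s1^2+s2^2)) * exp(-(m1-m2)^2/(4*(s1^2+s2^2))).
s1^2 = 16, s2^2 = 16, s1^2+s2^2 = 32.
sqrt(2*4*4/(32)) = 1.0.
(m1-m2)^2 = (-2)^2 = 4.
exp(-4/(4*32)) = exp(-0.03125) = 0.969233.
H^2 = 1 - 1.0*0.969233 = 0.0308

0.0308


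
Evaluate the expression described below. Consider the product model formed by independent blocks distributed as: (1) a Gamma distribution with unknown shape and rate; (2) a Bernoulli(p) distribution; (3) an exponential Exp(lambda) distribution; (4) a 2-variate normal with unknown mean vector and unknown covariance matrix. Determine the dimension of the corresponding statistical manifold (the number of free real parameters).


The dimension of a statistical manifold equals the number of free
(independent) real parameters of the model. For a product of independent
blocks the parameter counts add.
- Gamma (shape, rate): 2.
- Bernoulli (p): 1.
- exponential (lambda): 1.
- 2-variate normal: 2 (mean) + 2*3/2 = 3 (symmetric covariance) = 5.
Total = 2 + 1 + 1 + 5 = 9.
Dimension = 9

9


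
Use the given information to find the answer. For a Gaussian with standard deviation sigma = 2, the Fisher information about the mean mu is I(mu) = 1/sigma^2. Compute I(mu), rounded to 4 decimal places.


The Fisher information for the mean of a normal distribution is I(mu) = 1/sigma^2.
sigma = 2, so sigma^2 = 4.
I(mu) = 1/4 = 0.2500

0.2500


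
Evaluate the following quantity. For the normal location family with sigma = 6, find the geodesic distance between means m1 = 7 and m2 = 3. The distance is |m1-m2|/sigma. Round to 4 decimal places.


On the fixed-variance normal subfamily, geodesic distance = |m1-m2|/sigma.
|7 - 3| = 4.
sigma = 6.
d = 4/6 = 0.6667

0.6667


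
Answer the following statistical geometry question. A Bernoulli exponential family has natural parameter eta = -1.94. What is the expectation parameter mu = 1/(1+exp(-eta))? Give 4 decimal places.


Dual coordinate (expectation parameter) for Bernoulli:
mu = 1/(1+exp(-eta)).
eta = -1.94.
exp(-eta) = exp(1.94) = 6.958751.
mu = 1/(1+6.958751) = 0.1256

0.1256


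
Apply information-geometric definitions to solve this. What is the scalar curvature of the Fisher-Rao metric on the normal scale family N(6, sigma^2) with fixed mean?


This family has a single free parameter, so its statistical manifold
is 1-dimensional. The Riemann curvature tensor of any 1-dimensional
Riemannian manifold vanishes identically, so R = 0.

0


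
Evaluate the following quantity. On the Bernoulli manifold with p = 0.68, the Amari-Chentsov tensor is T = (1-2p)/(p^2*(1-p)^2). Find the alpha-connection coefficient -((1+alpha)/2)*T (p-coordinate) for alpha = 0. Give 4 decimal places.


Skewness (Amari-Chentsov) tensor: T = (1-2p)/(p^2*(1-p)^2).
p = 0.68, 1-2p = -0.36, p^2 = 0.4624, (1-p)^2 = 0.1024.
T = -0.36/(0.4624 * 0.1024) = -7.602995.
In the p-coordinate, Gamma^(alpha) = Gamma^(0) - (alpha/2)*T with Gamma^(0) = (1/2)*g'(p) = -T/2,
so Gamma^(alpha) = -((1+alpha)/2)*T.
alpha = 0, -(1+alpha)/2 = -0.5.
Gamma = -0.5 * -7.602995 = 3.8015

3.8015


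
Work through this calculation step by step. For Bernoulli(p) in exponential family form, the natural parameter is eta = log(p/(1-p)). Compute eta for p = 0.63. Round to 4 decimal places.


Natural parameter for Bernoulli: eta = log(p/(1-p)).
p = 0.63, 1-p = 0.37.
p/(1-p) = 1.702703.
eta = log(1.702703) = 0.5322

0.5322


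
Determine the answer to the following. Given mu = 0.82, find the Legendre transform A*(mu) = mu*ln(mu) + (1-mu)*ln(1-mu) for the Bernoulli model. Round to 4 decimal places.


Legendre transform for Bernoulli:
A*(mu) = mu*log(mu) + (1-mu)*log(1-mu).
mu = 0.82, 1-mu = 0.18.
mu*log(mu) = 0.82*log(0.82) = -0.16273.
(1-mu)*log(1-mu) = 0.18*log(0.18) = -0.308664.
A* = -0.16273 + -0.308664 = -0.4714

-0.4714


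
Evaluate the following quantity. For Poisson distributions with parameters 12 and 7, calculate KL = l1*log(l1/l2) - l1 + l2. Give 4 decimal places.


KL divergence for Poisson:
KL = l1*log(l1/l2) - l1 + l2.
l1 = 12, l2 = 7.
log(12/7) = 0.538997.
l1*log(l1/l2) = 12 * 0.538997 = 6.467958.
KL = 6.467958 - 12 + 7 = 1.4680

1.4680


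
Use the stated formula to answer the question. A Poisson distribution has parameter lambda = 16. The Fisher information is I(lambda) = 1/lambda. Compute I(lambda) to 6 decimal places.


Fisher information for Poisson: I(lambda) = 1/lambda.
lambda = 16.
I(lambda) = 1/16 = 0.062500

0.062500


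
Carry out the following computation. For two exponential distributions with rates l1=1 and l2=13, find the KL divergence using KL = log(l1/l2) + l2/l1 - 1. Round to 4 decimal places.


KL divergence for exponential family:
KL = log(l1/l2) + l2/l1 - 1.
log(1/13) = -2.564949.
13/1 = 13.0.
KL = -2.564949 + 13.0 - 1 = 9.4351

9.4351


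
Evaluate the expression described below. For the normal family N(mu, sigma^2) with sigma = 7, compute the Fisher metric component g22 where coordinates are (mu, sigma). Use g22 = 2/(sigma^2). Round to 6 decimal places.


For the 2-parameter normal family, the Fisher metric has:
  g11 = 1/sigma^2, g22 = 2/sigma^2.
sigma = 7, sigma^2 = 49.
g22 = 0.040816

0.040816


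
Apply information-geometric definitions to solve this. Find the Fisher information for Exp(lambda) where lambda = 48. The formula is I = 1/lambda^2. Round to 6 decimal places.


Fisher information for exponential: I(lambda) = 1/lambda^2.
lambda = 48, lambda^2 = 2304.
I = 1/2304 = 0.000434

0.000434


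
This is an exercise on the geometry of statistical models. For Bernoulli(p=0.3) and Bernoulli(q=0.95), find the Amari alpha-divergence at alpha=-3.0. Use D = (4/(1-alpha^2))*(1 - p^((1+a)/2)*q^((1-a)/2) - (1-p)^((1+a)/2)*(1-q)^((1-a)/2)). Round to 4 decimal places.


Amari alpha-divergence:
D = (4/(1-alpha^2))*(1 - p^((1+a)/2)*q^((1-a)/2) - (1-p)^((1+a)/2)*(1-q)^((1-a)/2)).
alpha = -3.0, p = 0.3, q = 0.95.
e1 = (1+alpha)/2 = -1.0, e2 = (1-alpha)/2 = 2.0.
t1 = p^e1 * q^e2 = 0.3^-1.0 * 0.95^2.0 = 3.008333.
t2 = (1-p)^e1 * (1-q)^e2 = 0.7^-1.0 * 0.05^2.0 = 0.003571.
4/(1-alpha^2) = -0.5.
D = -0.5*(1 - 3.008333 - 0.003571) = 1.0060

1.0060


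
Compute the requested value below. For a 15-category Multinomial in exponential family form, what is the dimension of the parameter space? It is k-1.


Exponential family dimension calculation:
For Multinomial with k=15 categories, dim = k-1 = 14.

14


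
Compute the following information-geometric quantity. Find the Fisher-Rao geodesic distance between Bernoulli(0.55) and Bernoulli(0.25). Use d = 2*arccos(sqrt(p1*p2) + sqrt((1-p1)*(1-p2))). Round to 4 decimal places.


Geodesic distance on Bernoulli manifold:
d(p1,p2) = 2*arccos(sqrt(p1*p2) + sqrt((1-p1)*(1-p2))).
sqrt(p1*p2) = sqrt(0.55*0.25) = 0.37081.
sqrt((1-p1)*(1-p2)) = sqrt(0.45*0.75) = 0.580948.
arg = 0.37081 + 0.580948 = 0.951757.
d = 2*arccos(0.951757) = 0.6238

0.6238


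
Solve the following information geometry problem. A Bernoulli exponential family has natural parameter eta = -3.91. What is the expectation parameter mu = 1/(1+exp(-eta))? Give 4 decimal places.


Dual coordinate (expectation parameter) for Bernoulli:
mu = 1/(1+exp(-eta)).
eta = -3.91.
exp(-eta) = exp(3.91) = 49.898952.
mu = 1/(1+49.898952) = 0.0196

0.0196


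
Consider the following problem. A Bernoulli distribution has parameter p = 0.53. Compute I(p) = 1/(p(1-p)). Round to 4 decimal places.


For Bernoulli(p), Fisher information is I(p) = 1/(p*(1-p)).
p = 0.53, 1-p = 0.47.
p*(1-p) = 0.2491.
I(p) = 1/0.2491 = 4.0145

4.0145


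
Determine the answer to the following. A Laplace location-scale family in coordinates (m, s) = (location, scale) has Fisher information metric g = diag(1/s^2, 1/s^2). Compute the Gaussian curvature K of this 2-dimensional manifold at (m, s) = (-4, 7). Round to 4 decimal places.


The metric has the form g = (A dm^2 + B ds^2)/s^2 with A = 1, B = 1.
Substitute u = sqrt(A/B)*m: g = B*(du^2 + ds^2)/s^2, i.e. B times the
Poincare upper half-plane metric, which has constant Gaussian curvature -1.
Scaling a 2D metric by a constant c divides the Gaussian curvature by c,
so K = -1/B = -1/(1) = -1.0000 everywhere (the point (m, s) = (-4, 7) is irrelevant:
the curvature is constant).
The requested Gaussian curvature is K = -1.0000.

-1.0000


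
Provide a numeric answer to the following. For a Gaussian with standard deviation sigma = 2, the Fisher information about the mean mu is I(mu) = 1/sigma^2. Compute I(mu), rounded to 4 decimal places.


The Fisher information for the mean of a normal distribution is I(mu) = 1/sigma^2.
sigma = 2, so sigma^2 = 4.
I(mu) = 1/4 = 0.2500

0.2500


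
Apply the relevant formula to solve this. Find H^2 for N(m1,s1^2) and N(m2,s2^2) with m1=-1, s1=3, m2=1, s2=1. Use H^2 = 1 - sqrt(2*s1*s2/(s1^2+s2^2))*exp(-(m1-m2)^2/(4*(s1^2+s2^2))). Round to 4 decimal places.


Squared Hellinger distance for Gaussians:
H^2 = 1 - sqrt(2*s1*s2/(s1^2+s2^2)) * exp(-(m1-m2)^2/(4*(s1^2+s2^2))).
s1^2 = 9, s2^2 = 1, s1^2+s2^2 = 10.
sqrt(2*3*1/(10)) = 0.774597.
(m1-m2)^2 = (-2)^2 = 4.
exp(-4/(4*10)) = exp(-0.1) = 0.904837.
H^2 = 1 - 0.774597*0.904837 = 0.2991

0.2991


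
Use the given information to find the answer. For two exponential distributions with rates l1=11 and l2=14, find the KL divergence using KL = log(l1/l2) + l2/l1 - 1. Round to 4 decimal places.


KL divergence for exponential family:
KL = log(l1/l2) + l2/l1 - 1.
log(11/14) = -0.241162.
14/11 = 1.272727.
KL = -0.241162 + 1.272727 - 1 = 0.0316

0.0316


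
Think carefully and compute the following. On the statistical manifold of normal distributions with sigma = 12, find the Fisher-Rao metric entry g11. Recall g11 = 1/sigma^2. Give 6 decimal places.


For the 2-parameter normal family, the Fisher metric has:
  g11 = 1/sigma^2, g22 = 2/sigma^2.
sigma = 12, sigma^2 = 144.
g11 = 0.006944

0.006944


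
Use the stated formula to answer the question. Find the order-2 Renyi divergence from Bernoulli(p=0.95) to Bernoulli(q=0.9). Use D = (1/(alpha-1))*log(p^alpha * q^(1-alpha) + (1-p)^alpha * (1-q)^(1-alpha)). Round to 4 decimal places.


Renyi divergence of order alpha between Bernoulli distributions:
D = (1/(alpha-1))*log(p^alpha * q^(1-alpha) + (1-p)^alpha * (1-q)^(1-alpha)).
alpha = 2, p = 0.95, q = 0.9.
p^alpha * q^(1-alpha) = 0.95^2 * 0.9^-1 = 1.002778.
(1-p)^alpha * (1-q)^(1-alpha) = 0.05^2 * 0.1^-1 = 0.025.
sum = 1.002778 + 0.025 = 1.027778.
D = (1/1)*log(1.027778) = 0.0274

0.0274


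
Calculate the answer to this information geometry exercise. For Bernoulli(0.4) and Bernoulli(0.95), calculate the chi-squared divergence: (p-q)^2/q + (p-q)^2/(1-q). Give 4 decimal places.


Chi-squared divergence between Bernoulli distributions:
chi^2 = (p-q)^2/q + (p-q)^2/(1-q).
p = 0.4, q = 0.95, p-q = -0.55.
(p-q)^2 = 0.3025.
term1 = 0.3025/0.95 = 0.318421.
term2 = 0.3025/0.05 = 6.05.
chi^2 = 0.318421 + 6.05 = 6.3684

6.3684


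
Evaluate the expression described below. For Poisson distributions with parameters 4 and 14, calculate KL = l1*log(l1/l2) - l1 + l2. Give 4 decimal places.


KL divergence for Poisson:
KL = l1*log(l1/l2) - l1 + l2.
l1 = 4, l2 = 14.
log(4/14) = -1.252763.
l1*log(l1/l2) = 4 * -1.252763 = -5.011052.
KL = -5.011052 - 4 + 14 = 4.9889

4.9889


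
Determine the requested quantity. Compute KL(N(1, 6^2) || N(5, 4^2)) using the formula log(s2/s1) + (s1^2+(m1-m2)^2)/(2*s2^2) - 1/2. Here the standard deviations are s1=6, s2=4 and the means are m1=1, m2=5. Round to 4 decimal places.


KL divergence between normal distributions:
KL = log(s2/s1) + (s1^2 + (m1-m2)^2)/(2*s2^2) - 1/2.
log(4/6) = -0.405465.
(6^2 + (1-5)^2)/(2*4^2) = (36 + 16)/32 = 1.625.
KL = -0.405465 + 1.625 - 0.5 = 0.7195

0.7195


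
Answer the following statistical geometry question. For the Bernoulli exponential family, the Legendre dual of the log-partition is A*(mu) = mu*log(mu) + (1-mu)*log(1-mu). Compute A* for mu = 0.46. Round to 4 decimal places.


Legendre transform for Bernoulli:
A*(mu) = mu*log(mu) + (1-mu)*log(1-mu).
mu = 0.46, 1-mu = 0.54.
mu*log(mu) = 0.46*log(0.46) = -0.357203.
(1-mu)*log(1-mu) = 0.54*log(0.54) = -0.332741.
A* = -0.357203 + -0.332741 = -0.6899

-0.6899


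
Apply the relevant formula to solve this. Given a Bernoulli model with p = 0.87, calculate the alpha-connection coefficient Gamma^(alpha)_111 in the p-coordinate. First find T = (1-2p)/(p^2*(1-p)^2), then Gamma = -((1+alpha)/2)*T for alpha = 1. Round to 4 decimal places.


Skewness (Amari-Chentsov) tensor: T = (1-2p)/(p^2*(1-p)^2).
p = 0.87, 1-2p = -0.74, p^2 = 0.7569, (1-p)^2 = 0.0169.
T = -0.74/(0.7569 * 0.0169) = -57.850419.
In the p-coordinate, Gamma^(alpha) = Gamma^(0) - (alpha/2)*T with Gamma^(0) = (1/2)*g'(p) = -T/2,
so Gamma^(alpha) = -((1+alpha)/2)*T.
alpha = 1, -(1+alpha)/2 = -1.0.
Gamma = -1.0 * -57.850419 = 57.8504

57.8504


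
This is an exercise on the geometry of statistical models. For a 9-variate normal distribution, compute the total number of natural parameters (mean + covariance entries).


Exponential family dimension calculation:
For 9-dim MVN: mean has 9 params, covariance has 9*10/2 = 45 unique entries.
Total dim = 9 + 45 = 54.

54


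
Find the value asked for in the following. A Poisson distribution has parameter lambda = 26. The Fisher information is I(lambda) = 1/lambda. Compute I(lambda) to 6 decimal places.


Fisher information for Poisson: I(lambda) = 1/lambda.
lambda = 26.
I(lambda) = 1/26 = 0.038462

0.038462


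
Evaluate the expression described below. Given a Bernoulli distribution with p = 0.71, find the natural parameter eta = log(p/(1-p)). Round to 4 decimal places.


Natural parameter for Bernoulli: eta = log(p/(1-p)).
p = 0.71, 1-p = 0.29.
p/(1-p) = 2.448276.
eta = log(2.448276) = 0.8954

0.8954


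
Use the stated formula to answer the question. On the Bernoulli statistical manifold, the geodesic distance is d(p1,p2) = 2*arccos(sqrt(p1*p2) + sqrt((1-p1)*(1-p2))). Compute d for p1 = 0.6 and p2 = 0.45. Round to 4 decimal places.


Geodesic distance on Bernoulli manifold:
d(p1,p2) = 2*arccos(sqrt(p1*p2) + sqrt((1-p1)*(1-p2))).
sqrt(p1*p2) = sqrt(0.6*0.45) = 0.519615.
sqrt((1-p1)*(1-p2)) = sqrt(0.4*0.55) = 0.469042.
arg = 0.519615 + 0.469042 = 0.988657.
d = 2*arccos(0.988657) = 0.3015

0.3015


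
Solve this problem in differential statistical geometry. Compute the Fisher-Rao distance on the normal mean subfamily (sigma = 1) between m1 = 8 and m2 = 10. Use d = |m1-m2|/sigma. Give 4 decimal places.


On the fixed-variance normal subfamily, geodesic distance = |m1-m2|/sigma.
|8 - 10| = 2.
sigma = 1.
d = 2/1 = 2.0000

2.0000


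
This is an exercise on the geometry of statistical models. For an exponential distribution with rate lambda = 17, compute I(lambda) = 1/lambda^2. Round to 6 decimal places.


Fisher information for exponential: I(lambda) = 1/lambda^2.
lambda = 17, lambda^2 = 289.
I = 1/289 = 0.003460

0.003460


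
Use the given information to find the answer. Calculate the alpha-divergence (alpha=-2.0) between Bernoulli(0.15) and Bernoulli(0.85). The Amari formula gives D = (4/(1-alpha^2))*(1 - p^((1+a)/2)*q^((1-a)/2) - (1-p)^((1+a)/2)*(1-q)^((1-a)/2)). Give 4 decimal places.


Amari alpha-divergence:
D = (4/(1-alpha^2))*(1 - p^((1+a)/2)*q^((1-a)/2) - (1-p)^((1+a)/2)*(1-q)^((1-a)/2)).
alpha = -2.0, p = 0.15, q = 0.85.
e1 = (1+alpha)/2 = -0.5, e2 = (1-alpha)/2 = 1.5.
t1 = p^e1 * q^e2 = 0.15^-0.5 * 0.85^1.5 = 2.023405.
t2 = (1-p)^e1 * (1-q)^e2 = 0.85^-0.5 * 0.15^1.5 = 0.063013.
4/(1-alpha^2) = -1.333333.
D = -1.333333*(1 - 2.023405 - 0.063013) = 1.4486

1.4486


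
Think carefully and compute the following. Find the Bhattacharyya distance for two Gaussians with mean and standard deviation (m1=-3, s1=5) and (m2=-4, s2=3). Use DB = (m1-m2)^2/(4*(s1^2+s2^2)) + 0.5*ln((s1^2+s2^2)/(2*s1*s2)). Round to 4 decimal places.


Bhattacharyya distance between two Gaussians:
DB = (m1-m2)^2/(4*(s1^2+s2^2)) + (1/2)*ln((s1^2+s2^2)/(2*s1*s2)).
(m1-m2)^2 = (1)^2 = 1.
s1^2+s2^2 = 25 + 9 = 34.
term1 = 1/136 = 0.007353.
term2 = 0.5*ln(34/30.0) = 0.062582.
DB = 0.007353 + 0.062582 = 0.0699

0.0699


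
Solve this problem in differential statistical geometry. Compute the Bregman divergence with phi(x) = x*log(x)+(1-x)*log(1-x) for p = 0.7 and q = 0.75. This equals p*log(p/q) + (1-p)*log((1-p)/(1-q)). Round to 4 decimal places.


Bregman divergence with negative entropy generator:
D = p*log(p/q) + (1-p)*log((1-p)/(1-q)).
p = 0.7, q = 0.75.
p*log(p/q) = 0.7*log(0.7/0.75) = -0.048295.
(1-p)*log((1-p)/(1-q)) = 0.3*log(0.3/0.25) = 0.054696.
D = -0.048295 + 0.054696 = 0.0064

0.0064


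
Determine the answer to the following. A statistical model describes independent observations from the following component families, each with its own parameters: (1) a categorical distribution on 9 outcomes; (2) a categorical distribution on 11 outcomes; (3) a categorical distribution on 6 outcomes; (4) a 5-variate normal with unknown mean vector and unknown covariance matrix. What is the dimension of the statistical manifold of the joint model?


The dimension of a statistical manifold equals the number of free
(independent) real parameters of the model. For a product of independent
blocks the parameter counts add.
- categorical on 9 outcomes (probabilities sum to 1): 9-1 = 8.
- categorical on 11 outcomes (probabilities sum to 1): 11-1 = 10.
- categorical on 6 outcomes (probabilities sum to 1): 6-1 = 5.
- 5-variate normal: 5 (mean) + 5*6/2 = 15 (symmetric covariance) = 20.
Total = 8 + 10 + 5 + 20 = 43.
Dimension = 43

43


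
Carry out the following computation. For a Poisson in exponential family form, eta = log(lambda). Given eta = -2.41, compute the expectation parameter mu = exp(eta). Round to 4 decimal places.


Expectation parameter for Poisson exponential family:
mu = exp(eta).
eta = -2.41.
mu = exp(-2.41) = 0.0898

0.0898


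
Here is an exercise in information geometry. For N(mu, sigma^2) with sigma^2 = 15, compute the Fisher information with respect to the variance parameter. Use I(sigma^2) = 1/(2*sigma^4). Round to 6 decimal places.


Fisher information for variance: I(sigma^2) = 1/(2*sigma^4).
sigma^2 = 15, so sigma^4 = 225.
I = 1/(2*225) = 1/450 = 0.002222

0.002222


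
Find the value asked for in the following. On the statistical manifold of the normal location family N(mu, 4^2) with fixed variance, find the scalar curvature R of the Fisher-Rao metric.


This family has a single free parameter, so its statistical manifold
is 1-dimensional. The Riemann curvature tensor of any 1-dimensional
Riemannian manifold vanishes identically, so R = 0.

0


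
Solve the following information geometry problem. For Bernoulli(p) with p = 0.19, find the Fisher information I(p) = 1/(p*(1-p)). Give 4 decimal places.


For Bernoulli(p), Fisher information is I(p) = 1/(p*(1-p)).
p = 0.19, 1-p = 0.81.
p*(1-p) = 0.1539.
I(p) = 1/0.1539 = 6.4977

6.4977


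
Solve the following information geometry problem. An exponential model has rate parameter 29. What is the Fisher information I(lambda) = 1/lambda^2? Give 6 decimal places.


Fisher information for exponential: I(lambda) = 1/lambda^2.
lambda = 29, lambda^2 = 841.
I = 1/841 = 0.001189

0.001189


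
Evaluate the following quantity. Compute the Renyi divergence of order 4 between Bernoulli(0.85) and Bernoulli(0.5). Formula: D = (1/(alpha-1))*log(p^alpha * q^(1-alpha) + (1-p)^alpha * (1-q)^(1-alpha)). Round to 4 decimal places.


Renyi divergence of order alpha between Bernoulli distributions:
D = (1/(alpha-1))*log(p^alpha * q^(1-alpha) + (1-p)^alpha * (1-q)^(1-alpha)).
alpha = 4, p = 0.85, q = 0.5.
p^alpha * q^(1-alpha) = 0.85^4 * 0.5^-3 = 4.17605.
(1-p)^alpha * (1-q)^(1-alpha) = 0.15^4 * 0.5^-3 = 0.00405.
sum = 4.17605 + 0.00405 = 4.1801.
D = (1/3)*log(4.1801) = 0.4768

0.4768


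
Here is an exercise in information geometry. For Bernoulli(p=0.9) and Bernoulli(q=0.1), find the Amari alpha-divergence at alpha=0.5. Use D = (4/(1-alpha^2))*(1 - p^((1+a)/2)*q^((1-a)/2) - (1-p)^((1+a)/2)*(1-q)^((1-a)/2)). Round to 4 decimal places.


Amari alpha-divergence:
D = (4/(1-alpha^2))*(1 - p^((1+a)/2)*q^((1-a)/2) - (1-p)^((1+a)/2)*(1-q)^((1-a)/2)).
alpha = 0.5, p = 0.9, q = 0.1.
e1 = (1+alpha)/2 = 0.75, e2 = (1-alpha)/2 = 0.25.
t1 = p^e1 * q^e2 = 0.9^0.75 * 0.1^0.25 = 0.519615.
t2 = (1-p)^e1 * (1-q)^e2 = 0.1^0.75 * 0.9^0.25 = 0.173205.
4/(1-alpha^2) = 5.333333.
D = 5.333333*(1 - 0.519615 - 0.173205) = 1.6383

1.6383


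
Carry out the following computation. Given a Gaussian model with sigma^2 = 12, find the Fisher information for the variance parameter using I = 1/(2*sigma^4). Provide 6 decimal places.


Fisher information for variance: I(sigma^2) = 1/(2*sigma^4).
sigma^2 = 12, so sigma^4 = 144.
I = 1/(2*144) = 1/288 = 0.003472

0.003472


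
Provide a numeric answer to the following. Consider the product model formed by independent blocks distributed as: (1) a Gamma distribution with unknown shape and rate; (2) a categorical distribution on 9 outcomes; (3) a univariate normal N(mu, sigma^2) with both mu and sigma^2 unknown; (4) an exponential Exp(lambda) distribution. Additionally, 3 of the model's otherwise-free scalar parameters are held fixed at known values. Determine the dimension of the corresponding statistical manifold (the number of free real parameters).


The dimension of a statistical manifold equals the number of free
(independent) real parameters of the model. For a product of independent
blocks the parameter counts add.
- Gamma (shape, rate): 2.
- categorical on 9 outcomes (probabilities sum to 1): 9-1 = 8.
- normal (mu, sigma^2): 2.
- exponential (lambda): 1.
Total = 2 + 8 + 2 + 1 = 13.
3 parameter(s) fixed at known values: 13 - 3 = 10.
Dimension = 10

10


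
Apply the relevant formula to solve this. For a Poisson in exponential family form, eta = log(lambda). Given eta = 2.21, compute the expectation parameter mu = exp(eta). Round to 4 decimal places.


Expectation parameter for Poisson exponential family:
mu = exp(eta).
eta = 2.21.
mu = exp(2.21) = 9.1157

9.1157


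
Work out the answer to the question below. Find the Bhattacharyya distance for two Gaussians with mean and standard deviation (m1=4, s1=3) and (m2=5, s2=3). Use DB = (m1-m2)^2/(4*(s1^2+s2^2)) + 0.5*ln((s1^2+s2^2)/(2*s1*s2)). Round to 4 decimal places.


Bhattacharyya distance between two Gaussians:
DB = (m1-m2)^2/(4*(s1^2+s2^2)) + (1/2)*ln((s1^2+s2^2)/(2*s1*s2)).
(m1-m2)^2 = (-1)^2 = 1.
s1^2+s2^2 = 9 + 9 = 18.
term1 = 1/72 = 0.013889.
term2 = 0.5*ln(18/18.0) = 0.0.
DB = 0.013889 + 0.0 = 0.0139

0.0139


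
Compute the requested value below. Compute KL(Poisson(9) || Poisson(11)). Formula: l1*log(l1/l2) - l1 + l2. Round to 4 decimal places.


KL divergence for Poisson:
KL = l1*log(l1/l2) - l1 + l2.
l1 = 9, l2 = 11.
log(9/11) = -0.200671.
l1*log(l1/l2) = 9 * -0.200671 = -1.806036.
KL = -1.806036 - 9 + 11 = 0.1940

0.1940


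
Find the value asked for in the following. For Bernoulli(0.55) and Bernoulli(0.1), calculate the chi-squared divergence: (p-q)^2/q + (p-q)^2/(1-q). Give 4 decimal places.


Chi-squared divergence between Bernoulli distributions:
chi^2 = (p-q)^2/q + (p-q)^2/(1-q).
p = 0.55, q = 0.1, p-q = 0.45.
(p-q)^2 = 0.2025.
term1 = 0.2025/0.1 = 2.025.
term2 = 0.2025/0.9 = 0.225.
chi^2 = 2.025 + 0.225 = 2.2500

2.2500


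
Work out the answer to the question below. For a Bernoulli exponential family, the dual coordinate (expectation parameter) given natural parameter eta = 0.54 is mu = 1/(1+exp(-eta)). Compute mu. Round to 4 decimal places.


Dual coordinate (expectation parameter) for Bernoulli:
mu = 1/(1+exp(-eta)).
eta = 0.54.
exp(-eta) = exp(-0.54) = 0.582748.
mu = 1/(1+0.582748) = 0.6318

0.6318


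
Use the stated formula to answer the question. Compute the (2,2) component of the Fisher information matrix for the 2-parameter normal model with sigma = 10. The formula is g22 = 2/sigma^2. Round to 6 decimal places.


For the 2-parameter normal family, the Fisher metric has:
  g11 = 1/sigma^2, g22 = 2/sigma^2.
sigma = 10, sigma^2 = 100.
g22 = 0.020000

0.020000


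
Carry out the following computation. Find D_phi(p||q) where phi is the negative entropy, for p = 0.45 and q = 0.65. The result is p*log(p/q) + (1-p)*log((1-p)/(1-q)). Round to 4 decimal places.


Bregman divergence with negative entropy generator:
D = p*log(p/q) + (1-p)*log((1-p)/(1-q)).
p = 0.45, q = 0.65.
p*log(p/q) = 0.45*log(0.45/0.65) = -0.165476.
(1-p)*log((1-p)/(1-q)) = 0.55*log(0.55/0.35) = 0.248592.
D = -0.165476 + 0.248592 = 0.0831

0.0831


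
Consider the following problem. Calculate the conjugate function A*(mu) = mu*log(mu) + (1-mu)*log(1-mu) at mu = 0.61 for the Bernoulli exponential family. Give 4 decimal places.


Legendre transform for Bernoulli:
A*(mu) = mu*log(mu) + (1-mu)*log(1-mu).
mu = 0.61, 1-mu = 0.39.
mu*log(mu) = 0.61*log(0.61) = -0.301521.
(1-mu)*log(1-mu) = 0.39*log(0.39) = -0.367227.
A* = -0.301521 + -0.367227 = -0.6687

-0.6687


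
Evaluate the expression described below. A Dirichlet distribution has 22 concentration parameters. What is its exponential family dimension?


Exponential family dimension calculation:
Dirichlet with 22 components has 22 natural parameters.

22


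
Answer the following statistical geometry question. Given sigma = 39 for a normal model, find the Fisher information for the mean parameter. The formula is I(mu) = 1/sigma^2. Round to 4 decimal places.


The Fisher information for the mean of a normal distribution is I(mu) = 1/sigma^2.
sigma = 39, so sigma^2 = 1521.
I(mu) = 1/1521 = 0.0007

0.0007


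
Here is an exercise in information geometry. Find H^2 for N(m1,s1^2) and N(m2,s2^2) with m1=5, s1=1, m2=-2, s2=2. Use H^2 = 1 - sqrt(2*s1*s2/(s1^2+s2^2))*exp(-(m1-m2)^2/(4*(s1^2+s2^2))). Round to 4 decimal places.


Squared Hellinger distance for Gaussians:
H^2 = 1 - sqrt(2*s1*s2/(s1^2+s2^2)) * exp(-(m1-m2)^2/(4*(s1^2+s2^2))).
s1^2 = 1, s2^2 = 4, s1^2+s2^2 = 5.
sqrt(2*1*2/(5)) = 0.894427.
(m1-m2)^2 = (7)^2 = 49.
exp(-49/(4*5)) = exp(-2.45) = 0.086294.
H^2 = 1 - 0.894427*0.086294 = 0.9228

0.9228


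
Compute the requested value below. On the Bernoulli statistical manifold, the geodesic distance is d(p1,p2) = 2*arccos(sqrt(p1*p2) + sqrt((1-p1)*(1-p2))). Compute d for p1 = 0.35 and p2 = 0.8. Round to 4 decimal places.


Geodesic distance on Bernoulli manifold:
d(p1,p2) = 2*arccos(sqrt(p1*p2) + sqrt((1-p1)*(1-p2))).
sqrt(p1*p2) = sqrt(0.35*0.8) = 0.52915.
sqrt((1-p1)*(1-p2)) = sqrt(0.65*0.2) = 0.360555.
arg = 0.52915 + 0.360555 = 0.889705.
d = 2*arccos(0.889705) = 0.9482

0.9482


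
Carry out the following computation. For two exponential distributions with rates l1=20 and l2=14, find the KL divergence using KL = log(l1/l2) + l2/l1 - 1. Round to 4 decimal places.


KL divergence for exponential family:
KL = log(l1/l2) + l2/l1 - 1.
log(20/14) = 0.356675.
14/20 = 0.7.
KL = 0.356675 + 0.7 - 1 = 0.0567

0.0567


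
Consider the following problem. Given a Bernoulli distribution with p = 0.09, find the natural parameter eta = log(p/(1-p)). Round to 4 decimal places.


Natural parameter for Bernoulli: eta = log(p/(1-p)).
p = 0.09, 1-p = 0.91.
p/(1-p) = 0.098901.
eta = log(0.098901) = -2.3136

-2.3136


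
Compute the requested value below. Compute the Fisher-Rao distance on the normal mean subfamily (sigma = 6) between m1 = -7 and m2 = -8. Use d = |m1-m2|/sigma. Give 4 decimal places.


On the fixed-variance normal subfamily, geodesic distance = |m1-m2|/sigma.
|-7 - -8| = 1.
sigma = 6.
d = 1/6 = 0.1667

0.1667


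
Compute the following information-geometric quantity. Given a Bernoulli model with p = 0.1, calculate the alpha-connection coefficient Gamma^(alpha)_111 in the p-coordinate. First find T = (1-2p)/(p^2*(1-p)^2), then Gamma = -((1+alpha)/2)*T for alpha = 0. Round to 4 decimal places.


Skewness (Amari-Chentsov) tensor: T = (1-2p)/(p^2*(1-p)^2).
p = 0.1, 1-2p = 0.8, p^2 = 0.01, (1-p)^2 = 0.81.
T = 0.8/(0.01 * 0.81) = 98.765432.
In the p-coordinate, Gamma^(alpha) = Gamma^(0) - (alpha/2)*T with Gamma^(0) = (1/2)*g'(p) = -T/2,
so Gamma^(alpha) = -((1+alpha)/2)*T.
alpha = 0, -(1+alpha)/2 = -0.5.
Gamma = -0.5 * 98.765432 = -49.3827

-49.3827
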